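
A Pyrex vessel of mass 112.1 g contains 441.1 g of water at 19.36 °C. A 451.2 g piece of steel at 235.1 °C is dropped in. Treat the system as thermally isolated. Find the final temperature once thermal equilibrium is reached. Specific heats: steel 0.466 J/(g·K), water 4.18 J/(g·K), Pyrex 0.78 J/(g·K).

Energy conservation, ΣQ = 0:
451.2×0.466×(T − 235.1) + 441.1×4.18×(T − 19.36) + 112.1×0.78×(T − 19.36) = 0
2141.5 T = 86821
T ≈ 40.54 °C

T_f ≈ 40.5 °C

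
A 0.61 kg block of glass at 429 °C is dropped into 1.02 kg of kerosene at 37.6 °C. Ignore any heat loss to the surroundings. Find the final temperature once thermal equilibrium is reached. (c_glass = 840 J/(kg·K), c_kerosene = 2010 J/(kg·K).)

T_f ≈ 115.9 °C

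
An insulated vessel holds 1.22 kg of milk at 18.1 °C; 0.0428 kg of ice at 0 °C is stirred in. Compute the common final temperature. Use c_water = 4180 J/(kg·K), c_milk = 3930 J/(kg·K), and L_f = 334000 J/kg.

T_f ≈ 14.6 °C

Taking heat into each body as positive, Σ m c ΔT = 0:
latent heat to melt: 0.0428×334000 = 14295; meltwater 0→T: 0.0428×4180×T = 178.9 T; milk cools: 1.22×3930×(T − 18.1) = 4794.6(T − 18.1)
4973.5 T = 86782 − 14295 = 72487
T ≈ 14.57 °C. Since T > 0 °C, the all-ice-melts assumption holds.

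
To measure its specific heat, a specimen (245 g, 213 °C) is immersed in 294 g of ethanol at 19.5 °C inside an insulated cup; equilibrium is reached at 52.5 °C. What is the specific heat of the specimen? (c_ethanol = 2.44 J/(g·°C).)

c ≈ 0.602 J/(g·°C)

Taking heat into each body as positive, Σ m c ΔT = 0:
245×c×(52.5 − 213) + 294×2.44×(52.5 − 19.5) = 0
-39322 c = -23673
c = -23673/-39322 ≈ 0.602 J/(g·°C)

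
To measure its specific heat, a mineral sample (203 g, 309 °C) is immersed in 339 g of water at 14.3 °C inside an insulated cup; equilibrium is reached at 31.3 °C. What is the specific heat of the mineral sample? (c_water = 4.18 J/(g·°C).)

c ≈ 0.427 J/(g·°C)

m_s c (T_s − T_f) = m_water c_water (T_f − T_0):
203×c×(309 − 31.3) = 339×4.18×(31.3 − 14.3)
56373 c = 24089  ⇒  c ≈ 0.4273 J/(g·°C)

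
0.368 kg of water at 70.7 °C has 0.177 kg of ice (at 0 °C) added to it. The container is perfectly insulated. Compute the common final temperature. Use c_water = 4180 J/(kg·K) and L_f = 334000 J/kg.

T_f ≈ 21.8 °C

Net heat exchanged in the isolated system is zero:
melt ice: 0.177×334000 = 59118; meltwater 0→T: 0.177×4180×T = 739.86 T; water: 1538.2(T − 70.7)
2278.1 T = 108754 − 59118 = 49636
T ≈ 21.79 °C — above 0 °C, consistent with complete melting.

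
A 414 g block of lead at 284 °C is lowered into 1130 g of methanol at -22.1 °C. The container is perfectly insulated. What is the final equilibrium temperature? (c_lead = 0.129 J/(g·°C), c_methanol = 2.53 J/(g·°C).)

T_f ≈ -16.5 °C

Heat gained plus heat lost sum to zero:
414*0.129*(T − 284) + 1130*2.53*(T − (-22.1)) = 0
53.41(T − 284) + 2858.9(T − (-22.1)) = 0
(53.41 + 2858.9) T = 53.41*284 + 2858.9*(-22.1)
T ≈ -16.49 °C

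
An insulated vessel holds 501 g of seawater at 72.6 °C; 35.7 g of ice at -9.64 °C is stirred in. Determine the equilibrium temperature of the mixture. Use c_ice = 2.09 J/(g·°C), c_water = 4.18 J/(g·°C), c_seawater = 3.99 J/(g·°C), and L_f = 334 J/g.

T_f ≈ 61.7 °C

Taking heat into each body as positive, Σ m c ΔT = 0:
ice -9.64→0 °C: 35.7×2.09×9.64 = 719.27; latent heat to melt: 35.7×334 = 11924; meltwater 0→T: 35.7×4.18×T = 149.23 T; seawater cools: 501×3.99×(T − 72.6) = 1999(T − 72.6)
2148.2 T = 145127 − 12643 = 132484
T ≈ 61.67 °C. Since T > 0 °C, the all-ice-melts assumption holds.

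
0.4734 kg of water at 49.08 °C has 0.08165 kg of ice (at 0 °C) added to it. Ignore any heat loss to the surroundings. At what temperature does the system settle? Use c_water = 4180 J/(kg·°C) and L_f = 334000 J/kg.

T_f ≈ 30.1 °C

Sum of m c ΔT and latent-heat terms is zero:
melt ice: 0.08165·334000 = 27271; warm the meltwater: 341.3 T; water: 1978.8(T − 49.08)
2320.1 T = 97120 − 27271 = 69849
T ≈ 30.11 °C (positive, so assuming full melt was valid).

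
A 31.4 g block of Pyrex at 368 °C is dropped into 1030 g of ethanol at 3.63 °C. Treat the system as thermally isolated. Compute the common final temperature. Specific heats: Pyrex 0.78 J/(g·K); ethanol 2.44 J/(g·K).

T_f ≈ 7.1 °C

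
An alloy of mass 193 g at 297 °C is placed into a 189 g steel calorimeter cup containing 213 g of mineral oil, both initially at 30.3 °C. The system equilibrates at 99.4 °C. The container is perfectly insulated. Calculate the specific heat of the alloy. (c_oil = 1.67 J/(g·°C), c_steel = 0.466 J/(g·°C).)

c ≈ 0.804 J/(g·°C)

Taking heat into each body as positive, Σ m c ΔT = 0:
193×c×(99.4 − 297) + 213×1.67×(99.4 − 30.3) + 189×0.466×(99.4 − 30.3) = 0
-38137 c = -30665
c = -30665/-38137 ≈ 0.8041 J/(g·°C)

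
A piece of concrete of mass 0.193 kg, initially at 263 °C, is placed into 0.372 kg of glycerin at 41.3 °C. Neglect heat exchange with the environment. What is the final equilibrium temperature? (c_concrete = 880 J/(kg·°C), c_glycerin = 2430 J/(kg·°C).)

T_f ≈ 76.4 °C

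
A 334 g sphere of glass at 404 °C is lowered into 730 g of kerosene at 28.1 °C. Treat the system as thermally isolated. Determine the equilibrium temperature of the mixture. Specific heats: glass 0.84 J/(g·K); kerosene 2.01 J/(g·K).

With ΣQ=0 the equilibrium temperature is the m·c-weighted mean:
T_f = (280.56*404 + 1467.3*28.1) / (280.56 + 1467.3)
    = 154577 / 1747.9 ≈ 88.44 °C

T_f ≈ 88.4 °C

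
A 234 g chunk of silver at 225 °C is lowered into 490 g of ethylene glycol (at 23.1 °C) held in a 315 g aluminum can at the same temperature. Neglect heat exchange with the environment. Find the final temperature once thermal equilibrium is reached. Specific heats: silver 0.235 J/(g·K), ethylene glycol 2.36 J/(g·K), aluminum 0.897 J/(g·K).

T_f ≈ 30.5 °C

Heat gained plus heat lost sum to zero:
234*0.235*(T − 225) + 490*2.36*(T − 23.1) + 315*0.897*(T − 23.1) = 0
54.99(T − 225) + 1156.4(T − 23.1) + 282.56(T − 23.1) = 0
(54.99 + 1156.4 + 282.56) T = 54.99*225 + 1156.4*23.1 + 282.56*23.1
T = 45613/1493.9 ≈ 30.53 °C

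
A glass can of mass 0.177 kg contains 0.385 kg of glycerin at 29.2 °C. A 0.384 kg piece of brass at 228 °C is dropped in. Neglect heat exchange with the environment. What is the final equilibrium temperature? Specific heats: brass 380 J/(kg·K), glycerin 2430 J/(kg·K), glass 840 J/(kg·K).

T_f ≈ 52.8 °C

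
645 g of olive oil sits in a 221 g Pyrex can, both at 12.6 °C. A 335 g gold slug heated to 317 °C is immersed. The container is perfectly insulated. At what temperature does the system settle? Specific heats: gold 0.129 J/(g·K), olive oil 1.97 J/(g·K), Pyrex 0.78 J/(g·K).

T_f ≈ 21.5 °C

With ΣQ=0 the equilibrium temperature is the m·c-weighted mean:
T_f = (43.22·317 + 1270.7·12.6 + 172.38·12.6) / (43.22 + 1270.7 + 172.38)
    = 31881 / 1486.2 ≈ 21.45 °C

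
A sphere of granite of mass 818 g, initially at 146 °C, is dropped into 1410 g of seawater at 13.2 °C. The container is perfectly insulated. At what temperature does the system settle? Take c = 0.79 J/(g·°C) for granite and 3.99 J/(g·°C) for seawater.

T_f ≈ 26.9 °C

Taking heat into each body as positive, Σ m c ΔT = 0:
818×0.79×(T − 146) + 1410×3.99×(T − 13.2) = 0
(646.22 + 5625.9) T = 646.22×146 + 5625.9×13.2
T = 168610/6272.1 ≈ 26.88 °C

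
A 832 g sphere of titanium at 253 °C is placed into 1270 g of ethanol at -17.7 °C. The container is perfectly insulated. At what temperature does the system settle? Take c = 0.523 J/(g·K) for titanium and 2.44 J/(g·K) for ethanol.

T_f ≈ 15.6 °C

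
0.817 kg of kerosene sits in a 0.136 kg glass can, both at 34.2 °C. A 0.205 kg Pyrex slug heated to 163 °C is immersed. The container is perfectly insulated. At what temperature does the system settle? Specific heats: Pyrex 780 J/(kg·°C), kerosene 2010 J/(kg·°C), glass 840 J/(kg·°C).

T_f ≈ 44.9 °C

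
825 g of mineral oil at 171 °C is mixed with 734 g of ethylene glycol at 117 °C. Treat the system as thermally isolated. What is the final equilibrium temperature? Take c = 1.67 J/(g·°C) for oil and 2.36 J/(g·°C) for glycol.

With ΣQ=0 the equilibrium temperature is the m·c-weighted mean:
T_f = (1377.8×171 + 1732.2×117) / (1377.8 + 1732.2)
    = 438267 / 3110 ≈ 140.92 °C

T_f ≈ 140.9 °C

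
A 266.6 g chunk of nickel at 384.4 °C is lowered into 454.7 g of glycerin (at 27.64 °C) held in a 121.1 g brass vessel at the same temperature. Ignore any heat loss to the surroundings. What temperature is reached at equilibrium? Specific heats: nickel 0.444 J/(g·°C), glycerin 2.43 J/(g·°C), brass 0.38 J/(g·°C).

Taking heat into each body as positive, Σ m c ΔT = 0:
266.6·0.444·(T − 384.4) + 454.7·2.43·(T − 27.64) + 121.1·0.38·(T − 27.64) = 0
1269.3 T = 77314
T = 77314 / 1269.3 = 60.9 °C

T_f ≈ 60.9 °C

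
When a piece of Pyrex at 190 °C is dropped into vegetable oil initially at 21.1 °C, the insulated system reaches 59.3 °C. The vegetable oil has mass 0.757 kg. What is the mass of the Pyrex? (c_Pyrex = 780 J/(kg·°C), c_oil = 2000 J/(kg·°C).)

m ≈ 0.567 kg

Conservation of energy gives ΣQ = 0:
m×780×(59.3 − 190) + 0.757×2000×(59.3 − 21.1) = 0
-101946 m = -57835
m = -57835/-101946 ≈ 0.5673 kg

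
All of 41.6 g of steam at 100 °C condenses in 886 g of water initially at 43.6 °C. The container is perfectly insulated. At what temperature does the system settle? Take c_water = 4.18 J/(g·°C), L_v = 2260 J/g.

Sum of m c ΔT and latent-heat terms is zero:
condense steam: −41.6·2260 = −94016; condensed water 100 °C→T: 173.89(T − 100); water warms: 886·4.18·(T − 43.6) = 3703.5(T − 43.6)
3877.4 T = 94016 + 17389 + 161472 = 272877
T ≈ 70.38 °C, under the boiling point, so the assumption holds.

T_f ≈ 70.4 °C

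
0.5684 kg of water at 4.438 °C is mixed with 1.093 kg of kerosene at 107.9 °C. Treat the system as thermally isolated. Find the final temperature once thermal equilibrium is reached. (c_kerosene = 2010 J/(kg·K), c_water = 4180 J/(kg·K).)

T_f ≈ 54.1 °C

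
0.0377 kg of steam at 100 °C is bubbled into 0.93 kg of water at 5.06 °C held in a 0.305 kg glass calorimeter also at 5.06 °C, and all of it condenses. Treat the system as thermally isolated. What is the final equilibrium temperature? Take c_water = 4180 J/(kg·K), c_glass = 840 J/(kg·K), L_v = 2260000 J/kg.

T_f ≈ 28.3 °C

Taking heat into each body as positive, Σ m c ΔT = 0:
latent heat released on condensation: 0.0377·2260000 = 85202
  condensate cools 100→T: 0.0377·4180·(T − 100) = 157.59(T − 100)
  water warms: 0.93·4180·(T − 5.06) = 3887.4(T − 5.06)
  glass cup: 0.305·840·(T − 5.06) = 256.2(T − 5.06)
4301.2 T = 85202 + 15759 + 20967 = 121927
T ≈ 28.35 °C (< 100 °C, so full condensation is consistent).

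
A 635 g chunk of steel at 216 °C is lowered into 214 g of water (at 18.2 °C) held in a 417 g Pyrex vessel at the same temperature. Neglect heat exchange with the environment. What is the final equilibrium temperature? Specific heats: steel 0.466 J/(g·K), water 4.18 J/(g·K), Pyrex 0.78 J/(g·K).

T_f ≈ 56.8 °C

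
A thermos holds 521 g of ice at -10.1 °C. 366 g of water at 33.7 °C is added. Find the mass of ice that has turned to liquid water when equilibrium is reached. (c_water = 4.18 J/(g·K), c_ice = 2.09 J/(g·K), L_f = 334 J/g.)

m_melted ≈ 121 g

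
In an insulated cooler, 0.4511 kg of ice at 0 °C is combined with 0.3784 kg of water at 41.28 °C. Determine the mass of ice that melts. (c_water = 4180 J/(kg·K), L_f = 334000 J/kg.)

m_melted ≈ 0.195 kg

Water can give up m c ΔT = 0.3784×4180×41.28 = 65293 J before reaching 0 °C.
To melt every bit of ice: 0.4511×334000 = 150667 J.
65293 J < 150667 J, so only part of the ice melts and the system sits at 0 °C.
m_melt = 65293 / L_f = 0.1955 kg.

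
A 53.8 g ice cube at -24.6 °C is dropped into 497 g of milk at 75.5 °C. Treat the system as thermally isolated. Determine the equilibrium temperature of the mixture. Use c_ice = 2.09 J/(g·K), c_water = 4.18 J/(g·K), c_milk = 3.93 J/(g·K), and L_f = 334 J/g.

Energy balance with sensible and latent terms:
ice -24.6→0 °C: 53.8·2.09·24.6 = 2766.1; melt ice: 53.8·334 = 17969; meltwater 0→T: 53.8·4.18·T = 224.88 T; milk cools: 497·3.93·(T − 75.5) = 1953.2(T − 75.5)
2178.1 T = 147467 − 20735 = 126732
T ≈ 58.18 °C (positive, so assuming full melt was valid).

T_f ≈ 58.2 °C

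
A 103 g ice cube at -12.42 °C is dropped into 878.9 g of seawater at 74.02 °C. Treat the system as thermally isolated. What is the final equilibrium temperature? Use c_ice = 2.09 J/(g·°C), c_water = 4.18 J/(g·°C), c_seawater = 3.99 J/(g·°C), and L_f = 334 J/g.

Heat gained plus heat lost sum to zero:
warm ice to 0 °C: 103×2.09×(0 − (-12.42)) = 2673.7; fusion: m_ice L_f = 103×334 = 34402; warm the meltwater: 430.54 T; seawater: 3506.8(T − 74.02)
3937.4 T = 259574 − 37076 = 222498
T ≈ 56.51 °C. Since T > 0 °C, the all-ice-melts assumption holds.

T_f ≈ 56.5 °C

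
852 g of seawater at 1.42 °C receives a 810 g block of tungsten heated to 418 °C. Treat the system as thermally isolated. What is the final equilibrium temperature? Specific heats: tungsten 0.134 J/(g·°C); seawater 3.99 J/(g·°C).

Energy conservation, ΣQ = 0:
810·0.134·(T − 418) + 852·3.99·(T − 1.42) = 0
(108.54 + 3399.5) T = 108.54·418 + 3399.5·1.42
T = 50197/3508 ≈ 14.31 °C

T_f ≈ 14.3 °C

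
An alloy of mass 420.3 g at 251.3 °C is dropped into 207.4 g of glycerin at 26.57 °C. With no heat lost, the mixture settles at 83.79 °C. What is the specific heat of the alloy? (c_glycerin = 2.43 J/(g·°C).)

c ≈ 0.41 J/(g·°C)

Energy conservation, ΣQ = 0:
420.3·c·(83.79 − 251.3) + 207.4·2.43·(83.79 − 26.57) = 0
-70404 c = -28838
c = -28838/-70404 ≈ 0.4096 J/(g·°C)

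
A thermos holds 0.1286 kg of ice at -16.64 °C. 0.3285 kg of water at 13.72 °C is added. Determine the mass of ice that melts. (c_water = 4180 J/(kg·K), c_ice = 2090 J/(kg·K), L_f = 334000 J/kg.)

m_melted ≈ 0.043 kg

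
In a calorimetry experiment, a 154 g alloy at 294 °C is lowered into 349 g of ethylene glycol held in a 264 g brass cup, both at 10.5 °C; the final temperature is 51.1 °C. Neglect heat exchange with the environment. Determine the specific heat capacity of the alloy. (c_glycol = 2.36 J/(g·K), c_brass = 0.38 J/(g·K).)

c ≈ 1 J/(g·K)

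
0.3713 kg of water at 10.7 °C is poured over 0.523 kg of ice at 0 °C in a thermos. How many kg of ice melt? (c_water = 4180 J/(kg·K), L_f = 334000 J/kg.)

m_melted ≈ 0.0497 kg

Cooling the water to 0 °C releases 0.3713×4180×10.7 = 16607 J.
To melt every bit of ice: 0.523×334000 = 174682 J.
That's not enough to melt it all — equilibrium is at 0 °C with ice remaining.
Mass melted = 16607/334000 ≈ 0.04972 kg.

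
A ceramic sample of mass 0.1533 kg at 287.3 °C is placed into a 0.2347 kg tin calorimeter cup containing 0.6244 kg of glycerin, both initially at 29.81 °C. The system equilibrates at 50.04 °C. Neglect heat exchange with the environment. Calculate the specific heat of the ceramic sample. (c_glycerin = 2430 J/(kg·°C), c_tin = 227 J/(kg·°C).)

c ≈ 874 J/(kg·°C)

Energy conservation, ΣQ = 0:
0.1533×c×(50.04 − 287.3) + 0.6244×2430×(50.04 − 29.81) + 0.2347×227×(50.04 − 29.81) = 0
-36.37 c = -31773
c = -31773/-36.37 ≈ 873.5 J/(kg·°C)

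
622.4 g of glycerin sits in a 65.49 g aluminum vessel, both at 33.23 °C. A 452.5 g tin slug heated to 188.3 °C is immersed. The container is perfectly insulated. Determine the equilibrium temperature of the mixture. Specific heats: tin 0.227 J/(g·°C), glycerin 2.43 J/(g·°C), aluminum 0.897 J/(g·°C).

With ΣQ=0 the equilibrium temperature is the m·c-weighted mean:
T_f = (102.72*188.3 + 1512.4*33.23 + 58.74*33.23) / (102.72 + 1512.4 + 58.74)
    = 71552 / 1673.9 ≈ 42.75 °C

T_f ≈ 42.7 °C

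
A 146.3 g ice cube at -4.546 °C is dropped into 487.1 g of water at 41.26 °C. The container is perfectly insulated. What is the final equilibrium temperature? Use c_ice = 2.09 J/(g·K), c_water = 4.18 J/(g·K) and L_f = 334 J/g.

T_f ≈ 12.7 °C

Energy balance with sensible and latent terms:
ice -4.546→0 °C: 146.3·2.09·4.546 = 1390
  melt ice: 146.3·334 = 48864
  warm the meltwater: 611.53 T
  water: 2036.1(T − 41.26)
2647.6 T = 84009 − 50254 = 33754
T ≈ 12.75 °C. Since T > 0 °C, the all-ice-melts assumption holds.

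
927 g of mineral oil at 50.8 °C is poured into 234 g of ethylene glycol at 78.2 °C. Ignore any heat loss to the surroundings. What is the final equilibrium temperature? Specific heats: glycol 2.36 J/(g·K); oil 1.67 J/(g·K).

T_f ≈ 58.0 °C

Let T be the final temperature. ΣQ_i = 0:
234·2.36·(T − 78.2) + 927·1.67·(T − 50.8) = 0
552.24(T − 78.2) + 1548.1(T − 50.8) = 0
(552.24 + 1548.1) T = 552.24·78.2 + 1548.1·50.8
T = 121828 / 2100.3 = 58 °C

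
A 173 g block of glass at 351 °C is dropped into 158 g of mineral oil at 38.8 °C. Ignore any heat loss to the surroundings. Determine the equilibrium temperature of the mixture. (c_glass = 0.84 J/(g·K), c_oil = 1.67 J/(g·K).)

Conservation of energy gives ΣQ = 0:
173*0.84*(T − 351) + 158*1.67*(T − 38.8) = 0
145.32(T − 351) + 263.86(T − 38.8) = 0
409.18 T = 61245
T ≈ 149.68 °C

T_f ≈ 149.7 °C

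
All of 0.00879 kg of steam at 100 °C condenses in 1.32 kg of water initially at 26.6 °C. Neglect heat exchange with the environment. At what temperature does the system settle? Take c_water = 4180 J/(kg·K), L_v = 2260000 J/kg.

Let T be the final temperature. ΣQ_i = 0:
steam→water at 100 °C releases m L_v = 0.00879·2260000 = 19865; condensed water 100 °C→T: 36.74(T − 100); water warms: 1.32·4180·(T − 26.6) = 5517.6(T − 26.6)
5554.3 T = 19865 + 3674.2 + 146768 = 170308
T ≈ 30.66 °C — below 100 °C, confirming all the steam condensed.

T_f ≈ 30.7 °C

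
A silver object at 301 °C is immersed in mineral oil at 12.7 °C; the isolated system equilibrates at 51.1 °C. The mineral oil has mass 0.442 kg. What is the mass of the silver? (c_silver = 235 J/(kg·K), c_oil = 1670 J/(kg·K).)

m ≈ 0.483 kg

Heat lost by the silver = heat gained by the oil:
m·235·(301 − 51.1) = 0.442·1670·(51.1 − 12.7)
58726 m = 28345  ⇒  m ≈ 0.4827 kg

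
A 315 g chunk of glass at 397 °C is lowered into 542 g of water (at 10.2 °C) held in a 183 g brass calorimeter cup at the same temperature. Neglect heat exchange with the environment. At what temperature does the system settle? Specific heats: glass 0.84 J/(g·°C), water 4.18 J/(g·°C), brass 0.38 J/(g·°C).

T_f ≈ 49.6 °C

Setting the total heat transfer to zero:
315*0.84*(T − 397) + 542*4.18*(T − 10.2) + 183*0.38*(T − 10.2) = 0
264.6(T − 397) + 2265.6(T − 10.2) + 69.54(T − 10.2) = 0
2599.7 T = 128864
T ≈ 49.57 °C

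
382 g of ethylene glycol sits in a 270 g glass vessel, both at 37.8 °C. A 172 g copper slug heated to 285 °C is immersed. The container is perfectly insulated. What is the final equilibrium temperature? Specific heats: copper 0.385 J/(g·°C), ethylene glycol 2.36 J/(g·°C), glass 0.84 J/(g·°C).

T_f ≈ 51.5 °C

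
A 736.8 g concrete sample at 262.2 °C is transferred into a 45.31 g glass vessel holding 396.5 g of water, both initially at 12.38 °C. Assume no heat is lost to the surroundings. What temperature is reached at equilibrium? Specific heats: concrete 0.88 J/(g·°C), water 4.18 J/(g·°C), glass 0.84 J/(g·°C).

Conservation of energy gives ΣQ = 0:
736.8*0.88*(T − 262.2) + 396.5*4.18*(T − 12.38) + 45.31*0.84*(T − 12.38) = 0
2343.8 T = 190996
T = 190996/2343.8 ≈ 81.49 °C

T_f ≈ 81.5 °C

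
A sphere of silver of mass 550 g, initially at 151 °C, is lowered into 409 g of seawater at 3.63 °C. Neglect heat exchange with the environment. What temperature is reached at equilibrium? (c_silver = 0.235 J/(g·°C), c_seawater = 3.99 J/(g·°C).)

T_f = Σ m_i c_i T_i / Σ m_i c_i:
T_f = (129.25·151 + 1631.9·3.63) / (129.25 + 1631.9)
    = 25441 / 1761.2 ≈ 14.45 °C

T_f ≈ 14.4 °C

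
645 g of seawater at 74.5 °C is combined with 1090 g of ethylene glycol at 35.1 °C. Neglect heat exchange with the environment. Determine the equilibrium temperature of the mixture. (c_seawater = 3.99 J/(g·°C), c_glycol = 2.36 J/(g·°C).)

T_f ≈ 54.8 °C

Heat lost by the seawater equals heat gained by the glycol:
645*3.99*(74.5 − T) = 1090*2.36*(T − 35.1)
2573.6(74.5 − T) = 2572.4(T − 35.1)
5146 T = 282021  ⇒  T ≈ 54.80 °C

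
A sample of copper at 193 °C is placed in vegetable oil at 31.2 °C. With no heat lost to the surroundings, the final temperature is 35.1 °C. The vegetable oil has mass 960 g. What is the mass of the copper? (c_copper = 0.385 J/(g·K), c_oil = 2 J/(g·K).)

m ≈ 123 g

|Q_copper| = |Q_oil|:
m×0.385×(193 − 35.1) = 960×2×(35.1 − 31.2)
60.79 m = 7488  ⇒  m ≈ 123.2 g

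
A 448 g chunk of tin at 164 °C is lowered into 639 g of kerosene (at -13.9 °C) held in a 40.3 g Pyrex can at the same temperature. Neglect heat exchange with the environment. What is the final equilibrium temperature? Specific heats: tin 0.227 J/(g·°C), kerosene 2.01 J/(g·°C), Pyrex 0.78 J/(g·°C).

T_f ≈ -1.1 °C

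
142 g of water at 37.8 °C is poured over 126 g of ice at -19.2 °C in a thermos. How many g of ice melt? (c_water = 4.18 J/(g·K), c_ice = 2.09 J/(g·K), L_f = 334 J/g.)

Cooling the water to 0 °C releases 142·4.18·37.8 = 22437 J.
Of that, 126·2.09·19.2 = 5056.1 J goes to bring the ice to 0 °C, leaving 17380 J.
To melt every bit of ice: 126·334 = 42084 J.
That's not enough to melt it all — equilibrium is at 0 °C with ice remaining.
m_melt = 17380 / L_f = 52.04 g.

m_melted ≈ 52 g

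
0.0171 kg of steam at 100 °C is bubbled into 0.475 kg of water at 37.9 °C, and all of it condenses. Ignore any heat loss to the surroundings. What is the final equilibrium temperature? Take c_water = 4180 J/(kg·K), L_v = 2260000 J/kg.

T_f ≈ 58.8 °C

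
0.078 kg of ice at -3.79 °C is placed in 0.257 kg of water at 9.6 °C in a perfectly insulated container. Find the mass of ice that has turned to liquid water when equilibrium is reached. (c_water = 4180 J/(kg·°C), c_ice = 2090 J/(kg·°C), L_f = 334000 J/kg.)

m_melted ≈ 0.029 kg

Cooling the water to 0 °C releases 0.257·4180·9.6 = 10313 J.
Of that, 0.078·2090·3.79 = 617.85 J goes to bring the ice to 0 °C, leaving 9695.1 J.
Fully melting the ice requires m_ice L_f = 0.078·334000 = 26052 J.
That's not enough to melt it all — equilibrium is at 0 °C with ice remaining.
m_melt = 9695.1 / L_f = 0.02903 kg.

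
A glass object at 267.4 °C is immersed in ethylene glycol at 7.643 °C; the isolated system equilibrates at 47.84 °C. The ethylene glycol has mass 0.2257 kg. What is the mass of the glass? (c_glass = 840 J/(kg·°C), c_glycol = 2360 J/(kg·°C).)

m ≈ 0.116 kg

Heat gained plus heat lost sum to zero:
m×840×(47.84 − 267.4) + 0.2257×2360×(47.84 − 7.643) = 0
-184430 m = -21411
m = -21411/-184430 ≈ 0.1161 kg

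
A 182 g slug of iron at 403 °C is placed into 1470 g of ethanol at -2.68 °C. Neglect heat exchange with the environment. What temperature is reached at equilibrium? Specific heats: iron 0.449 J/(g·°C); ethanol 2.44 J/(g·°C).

With ΣQ=0 the equilibrium temperature is the m·c-weighted mean:
T_f = (81.72·403 + 3586.8·(-2.68)) / (81.72 + 3586.8)
    = 23320 / 3668.5 ≈ 6.36 °C

T_f ≈ 6.4 °C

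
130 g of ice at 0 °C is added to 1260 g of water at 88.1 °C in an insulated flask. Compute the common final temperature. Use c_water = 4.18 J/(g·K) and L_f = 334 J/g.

T_f ≈ 72.4 °C

Energy conservation, ΣQ = 0:
fusion: m_ice L_f = 130×334 = 43420; meltwater 0→T: 130×4.18×T = 543.4 T; water: 5266.8(T − 88.1)
5810.2 T = 464005 − 43420 = 420585
T ≈ 72.39 °C (positive, so assuming full melt was valid).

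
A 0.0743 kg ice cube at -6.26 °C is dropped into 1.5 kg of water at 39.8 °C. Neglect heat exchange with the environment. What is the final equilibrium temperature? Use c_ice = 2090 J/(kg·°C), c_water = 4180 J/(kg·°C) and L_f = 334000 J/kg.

Setting the total heat transfer to zero:
ice -6.26→0 °C: 0.0743·2090·6.26 = 972.1; fusion: m_ice L_f = 0.0743·334000 = 24816; meltwater 0→T: 0.0743·4180·T = 310.57 T; water cools: 1.5·4180·(T − 39.8) = 6270(T − 39.8)
6580.6 T = 249546 − 25788 = 223758
T ≈ 34.00 °C. Since T > 0 °C, the all-ice-melts assumption holds.

T_f ≈ 34.0 °C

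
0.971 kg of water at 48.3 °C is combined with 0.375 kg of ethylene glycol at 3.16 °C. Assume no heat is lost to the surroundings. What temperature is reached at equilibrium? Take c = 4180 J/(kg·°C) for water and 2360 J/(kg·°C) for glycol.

T_f is the heat-capacity-weighted average of the initial temperatures:
T_f = (4058.8*48.3 + 885*3.16) / (4058.8 + 885)
    = 198836 / 4943.8 ≈ 40.22 °C

T_f ≈ 40.2 °C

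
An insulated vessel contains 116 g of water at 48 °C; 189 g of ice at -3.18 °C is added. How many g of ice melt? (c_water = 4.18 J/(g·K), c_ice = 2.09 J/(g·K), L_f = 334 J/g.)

m_melted ≈ 65.9 g

Cooling the water to 0 °C releases 116·4.18·48 = 23274 J.
Of that, 189·2.09·3.18 = 1256.1 J goes to bring the ice to 0 °C, leaving 22018 J.
Melting all 189 g of ice would need 189·334 = 63126 J.
Since 22018 < 63126 J, not all the ice melts; equilibrium is at 0 °C.
m_melt = 22018 / L_f = 65.92 g.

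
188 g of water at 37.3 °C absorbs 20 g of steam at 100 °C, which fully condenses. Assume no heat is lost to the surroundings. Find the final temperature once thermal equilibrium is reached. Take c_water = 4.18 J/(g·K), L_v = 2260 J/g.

T_f ≈ 95.3 °C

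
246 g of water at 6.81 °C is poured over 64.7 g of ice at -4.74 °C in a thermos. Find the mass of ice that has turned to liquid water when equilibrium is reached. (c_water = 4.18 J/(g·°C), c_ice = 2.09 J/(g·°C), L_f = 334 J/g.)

m_melted ≈ 19 g

Heat available from the water dropping to 0 °C: 246×4.18×6.81 = 7002.6 J.
Warming the ice to 0 °C takes 64.7×2.09×4.74 = 640.96 J, leaving 6361.6 J for melting.
Fully melting the ice requires m_ice L_f = 64.7×334 = 21610 J.
6361.6 J < 21610 J, so only part of the ice melts and the system sits at 0 °C.
Mass melted = 6361.6/334 ≈ 19.05 g.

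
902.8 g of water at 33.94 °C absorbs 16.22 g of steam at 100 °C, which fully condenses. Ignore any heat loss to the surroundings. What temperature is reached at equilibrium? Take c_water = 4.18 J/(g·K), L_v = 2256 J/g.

T_f ≈ 44.6 °C

Sum of m c ΔT and latent-heat terms is zero:
condense steam: −16.22×2256 = −36592; condensed water 100 °C→T: 67.8(T − 100); water warms: 902.8×4.18×(T − 33.94) = 3773.7(T − 33.94)
3841.5 T = 36592 + 6780 + 128080 = 171452
T ≈ 44.63 °C, under the boiling point, so the assumption holds.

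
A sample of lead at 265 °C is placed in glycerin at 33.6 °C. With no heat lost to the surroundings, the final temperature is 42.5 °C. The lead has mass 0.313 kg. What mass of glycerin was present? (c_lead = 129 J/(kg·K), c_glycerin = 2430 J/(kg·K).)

m ≈ 0.415 kg

Taking heat into each body as positive, Σ m c ΔT = 0:
0.313·129·(42.5 − 265) + m·2430·(42.5 − 33.6) = 0
21627 m = 8983.9
m = 8983.9/21627 ≈ 0.4154 kg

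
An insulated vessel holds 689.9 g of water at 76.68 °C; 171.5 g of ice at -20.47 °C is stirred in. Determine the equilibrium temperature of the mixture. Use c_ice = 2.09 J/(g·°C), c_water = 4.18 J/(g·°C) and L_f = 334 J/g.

T_f ≈ 43.5 °C

Taking heat into each body as positive, Σ m c ΔT = 0:
ice -20.47→0 °C: 171.5×2.09×20.47 = 7337.2; fusion: m_ice L_f = 171.5×334 = 57281; warm the meltwater: 716.87 T; water cools: 689.9×4.18×(T − 76.68) = 2883.8(T − 76.68)
3600.7 T = 221128 − 64618 = 156510
T ≈ 43.47 °C — above 0 °C, consistent with complete melting.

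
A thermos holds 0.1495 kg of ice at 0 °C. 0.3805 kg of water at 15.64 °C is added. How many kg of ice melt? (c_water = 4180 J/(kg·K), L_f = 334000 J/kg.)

Heat available from the water dropping to 0 °C: 0.3805×4180×15.64 = 24875 J.
To melt every bit of ice: 0.1495×334000 = 49933 J.
That's not enough to melt it all — equilibrium is at 0 °C with ice remaining.
Mass melted = 24875/334000 ≈ 0.07448 kg.

m_melted ≈ 0.0745 kg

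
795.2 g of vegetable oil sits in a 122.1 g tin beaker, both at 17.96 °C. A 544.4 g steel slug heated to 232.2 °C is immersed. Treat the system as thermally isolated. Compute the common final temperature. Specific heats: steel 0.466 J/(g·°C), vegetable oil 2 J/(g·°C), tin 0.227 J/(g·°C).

T_f ≈ 47.0 °C

Net heat exchanged in the isolated system is zero:
544.4·0.466·(T − 232.2) + 795.2·2·(T − 17.96) + 122.1·0.227·(T − 17.96) = 0
253.69(T − 232.2) + 1590.4(T − 17.96) + 27.72(T − 17.96) = 0
1871.8 T = 87968
T = 87968/1871.8 ≈ 47.00 °C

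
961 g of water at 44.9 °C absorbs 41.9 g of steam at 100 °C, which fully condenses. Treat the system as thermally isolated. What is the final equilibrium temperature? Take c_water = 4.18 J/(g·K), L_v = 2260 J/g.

T_f ≈ 69.8 °C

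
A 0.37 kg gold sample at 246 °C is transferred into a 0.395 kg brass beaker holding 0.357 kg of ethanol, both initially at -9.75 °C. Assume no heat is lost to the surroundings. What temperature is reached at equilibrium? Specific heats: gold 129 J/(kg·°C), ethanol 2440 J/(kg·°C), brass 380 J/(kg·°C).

T_f ≈ 1.7 °C

Energy conservation, ΣQ = 0:
0.37*129*(T − 246) + 0.357*2440*(T − (-9.75)) + 0.395*380*(T − (-9.75)) = 0
1068.9 T = 1785.1
T ≈ 1.67 °C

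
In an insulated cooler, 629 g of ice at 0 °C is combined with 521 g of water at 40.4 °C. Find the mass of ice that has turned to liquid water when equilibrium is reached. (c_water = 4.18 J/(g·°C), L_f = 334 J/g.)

m_melted ≈ 263 g

Heat available from the water dropping to 0 °C: 521·4.18·40.4 = 87982 J.
Fully melting the ice requires m_ice L_f = 629·334 = 210086 J.
87982 J < 210086 J, so only part of the ice melts and the system sits at 0 °C.
m_melt = 87982 / L_f = 263.4 g.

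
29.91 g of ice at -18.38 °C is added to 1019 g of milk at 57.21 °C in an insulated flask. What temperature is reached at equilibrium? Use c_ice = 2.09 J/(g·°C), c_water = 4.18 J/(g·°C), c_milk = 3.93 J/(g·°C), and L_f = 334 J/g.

T_f ≈ 52.8 °C

Sum of m c ΔT and latent-heat terms is zero:
warm ice to 0 °C: 29.91×2.09×(0 − (-18.38)) = 1149; melt ice: 29.91×334 = 9989.9; warm the meltwater: 125.02 T; milk: 4004.7(T − 57.21)
4129.7 T = 229107 − 11139 = 217968
T ≈ 52.78 °C. Since T > 0 °C, the all-ice-melts assumption holds.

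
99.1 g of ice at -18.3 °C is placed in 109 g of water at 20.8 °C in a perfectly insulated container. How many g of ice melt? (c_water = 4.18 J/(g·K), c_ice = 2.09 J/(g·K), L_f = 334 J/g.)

m_melted ≈ 17 g

Heat available from the water dropping to 0 °C: 109×4.18×20.8 = 9476.9 J.
Of that, 99.1×2.09×18.3 = 3790.3 J goes to bring the ice to 0 °C, leaving 5686.6 J.
Melting all 99.1 g of ice would need 99.1×334 = 33099 J.
That's not enough to melt it all — equilibrium is at 0 °C with ice remaining.
m_melted×334 = 5686.6  ⇒  m_melted ≈ 17.03 g.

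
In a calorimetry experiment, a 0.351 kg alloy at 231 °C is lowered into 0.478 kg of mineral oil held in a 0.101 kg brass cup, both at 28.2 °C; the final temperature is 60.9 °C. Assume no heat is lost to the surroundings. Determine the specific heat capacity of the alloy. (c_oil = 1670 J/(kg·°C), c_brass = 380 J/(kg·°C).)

c ≈ 458 J/(kg·°C)

Energy conservation, ΣQ = 0:
0.351×c×(60.9 − 231) + 0.478×1670×(60.9 − 28.2) + 0.101×380×(60.9 − 28.2) = 0
-59.71 c = -27358
c = -27358/-59.71 ≈ 458.2 J/(kg·°C)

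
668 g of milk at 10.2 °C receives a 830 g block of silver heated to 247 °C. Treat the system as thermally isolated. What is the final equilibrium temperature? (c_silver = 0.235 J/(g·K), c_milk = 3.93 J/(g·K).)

T_f is the heat-capacity-weighted average of the initial temperatures:
T_f = (195.05*247 + 2625.2*10.2) / (195.05 + 2625.2)
    = 74955 / 2820.3 ≈ 26.58 °C

T_f ≈ 26.6 °C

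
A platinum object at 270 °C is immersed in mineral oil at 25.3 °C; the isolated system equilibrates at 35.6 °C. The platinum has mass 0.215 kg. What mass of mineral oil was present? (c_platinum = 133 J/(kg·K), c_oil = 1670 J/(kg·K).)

|Q_platinum| = |Q_oil|:
0.215×133×(270 − 35.6) = m×1670×(35.6 − 25.3)
17201 m = 6702.7  ⇒  m ≈ 0.3897 kg

m ≈ 0.39 kg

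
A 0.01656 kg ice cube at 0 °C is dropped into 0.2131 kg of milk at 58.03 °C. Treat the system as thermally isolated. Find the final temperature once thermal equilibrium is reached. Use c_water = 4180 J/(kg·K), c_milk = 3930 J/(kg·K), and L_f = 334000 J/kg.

T_f ≈ 47.5 °C

Energy balance with sensible and latent terms:
latent heat to melt: 0.01656·334000 = 5531; meltwater 0→T: 0.01656·4180·T = 69.22 T; milk cools: 0.2131·3930·(T − 58.03) = 837.48(T − 58.03)
906.7 T = 48599 − 5531 = 43068
T ≈ 47.50 °C (positive, so assuming full melt was valid).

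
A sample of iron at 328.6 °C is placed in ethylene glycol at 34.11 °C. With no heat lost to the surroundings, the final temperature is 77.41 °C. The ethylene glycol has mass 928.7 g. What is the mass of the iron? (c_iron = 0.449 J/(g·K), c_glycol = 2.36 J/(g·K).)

|Q_iron| = |Q_glycol|:
m·0.449·(328.6 − 77.41) = 928.7·2.36·(77.41 − 34.11)
112.78 m = 94902  ⇒  m ≈ 841.4 g

m ≈ 841 g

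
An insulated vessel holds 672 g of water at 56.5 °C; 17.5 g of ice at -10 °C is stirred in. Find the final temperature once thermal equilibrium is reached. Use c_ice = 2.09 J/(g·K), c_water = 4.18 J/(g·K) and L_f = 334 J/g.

Energy conservation, ΣQ = 0:
warm ice to 0 °C: 17.5×2.09×(0 − (-10)) = 365.75; fusion: m_ice L_f = 17.5×334 = 5845; meltwater 0→T: 17.5×4.18×T = 73.15 T; water cools: 672×4.18×(T − 56.5) = 2809(T − 56.5)
2882.1 T = 158706 − 6210.8 = 152495
T ≈ 52.91 °C. Since T > 0 °C, the all-ice-melts assumption holds.

T_f ≈ 52.9 °C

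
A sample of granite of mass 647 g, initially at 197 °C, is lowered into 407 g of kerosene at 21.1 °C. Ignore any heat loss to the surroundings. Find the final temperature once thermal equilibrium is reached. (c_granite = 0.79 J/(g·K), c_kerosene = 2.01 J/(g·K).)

Net heat exchanged in the isolated system is zero:
647·0.79·(T − 197) + 407·2.01·(T − 21.1) = 0
511.13(T − 197) + 818.07(T − 21.1) = 0
(511.13 + 818.07) T = 511.13·197 + 818.07·21.1
T = 117954/1329.2 ≈ 88.74 °C

T_f ≈ 88.7 °C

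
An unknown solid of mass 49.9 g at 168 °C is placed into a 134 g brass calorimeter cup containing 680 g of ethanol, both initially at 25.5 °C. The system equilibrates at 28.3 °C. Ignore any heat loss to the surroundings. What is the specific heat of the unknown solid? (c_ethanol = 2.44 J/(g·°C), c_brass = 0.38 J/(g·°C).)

Conservation of energy gives ΣQ = 0:
49.9×c×(28.3 − 168) + 680×2.44×(28.3 − 25.5) + 134×0.38×(28.3 − 25.5) = 0
-6971 c = -4788.3
c = -4788.3/-6971 ≈ 0.6869 J/(g·°C)

c ≈ 0.687 J/(g·°C)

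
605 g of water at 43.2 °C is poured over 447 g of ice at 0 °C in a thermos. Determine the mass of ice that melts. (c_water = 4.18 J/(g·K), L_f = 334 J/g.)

Cooling the water to 0 °C releases 605·4.18·43.2 = 109248 J.
To melt every bit of ice: 447·334 = 149298 J.
Since 109248 < 149298 J, not all the ice melts; equilibrium is at 0 °C.
Mass melted = 109248/334 ≈ 327.1 g.

m_melted ≈ 327 g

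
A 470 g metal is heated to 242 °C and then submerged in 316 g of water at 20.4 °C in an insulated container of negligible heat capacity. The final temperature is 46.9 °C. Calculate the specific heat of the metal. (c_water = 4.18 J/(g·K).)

Conservation of energy gives ΣQ = 0:
470×c×(46.9 − 242) + 316×4.18×(46.9 − 20.4) = 0
-91697 c = -35003
c = -35003/-91697 ≈ 0.3817 J/(g·K)

c ≈ 0.382 J/(g·K)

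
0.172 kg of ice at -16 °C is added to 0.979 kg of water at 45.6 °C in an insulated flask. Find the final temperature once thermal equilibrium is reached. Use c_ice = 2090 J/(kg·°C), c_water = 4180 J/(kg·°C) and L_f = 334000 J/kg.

Taking heat into each body as positive, Σ m c ΔT = 0:
ice -16→0 °C: 0.172×2090×16 = 5751.7; melt ice: 0.172×334000 = 57448; meltwater 0→T: 0.172×4180×T = 718.96 T; water: 4092.2(T − 45.6)
4811.2 T = 186605 − 63200 = 123406
T ≈ 25.65 °C (positive, so assuming full melt was valid).

T_f ≈ 25.6 °C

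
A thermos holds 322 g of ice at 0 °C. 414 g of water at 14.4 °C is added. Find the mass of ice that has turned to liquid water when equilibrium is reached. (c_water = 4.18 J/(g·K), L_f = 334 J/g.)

m_melted ≈ 74.6 g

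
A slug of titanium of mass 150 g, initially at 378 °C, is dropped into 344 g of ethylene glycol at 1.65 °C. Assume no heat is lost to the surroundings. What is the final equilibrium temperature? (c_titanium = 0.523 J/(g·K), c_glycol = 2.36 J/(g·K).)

Taking heat into each body as positive, Σ m c ΔT = 0:
150×0.523×(T − 378) + 344×2.36×(T − 1.65) = 0
(78.45 + 811.84) T = 78.45×378 + 811.84×1.65
T ≈ 34.81 °C

T_f ≈ 34.8 °C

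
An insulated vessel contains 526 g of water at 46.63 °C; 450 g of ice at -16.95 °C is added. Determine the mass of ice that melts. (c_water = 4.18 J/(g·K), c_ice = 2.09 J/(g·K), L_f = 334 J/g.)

Heat available from the water dropping to 0 °C: 526·4.18·46.63 = 102524 J.
Of that, 450·2.09·16.95 = 15941 J goes to bring the ice to 0 °C, leaving 86583 J.
Fully melting the ice requires m_ice L_f = 450·334 = 150300 J.
Since 86583 < 150300 J, not all the ice melts; equilibrium is at 0 °C.
m_melt = 86583 / L_f = 259.2 g.

m_melted ≈ 259 g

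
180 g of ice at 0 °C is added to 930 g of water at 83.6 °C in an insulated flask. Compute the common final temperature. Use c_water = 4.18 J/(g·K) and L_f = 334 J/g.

T_f ≈ 57.1 °C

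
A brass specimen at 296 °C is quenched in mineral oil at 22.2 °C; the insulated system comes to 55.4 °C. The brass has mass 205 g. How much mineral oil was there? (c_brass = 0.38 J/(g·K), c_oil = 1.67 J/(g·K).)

|Q_brass| = |Q_oil|:
205×0.38×(296 − 55.4) = m×1.67×(55.4 − 22.2)
55.44 m = 18743  ⇒  m ≈ 338 g

m ≈ 338 g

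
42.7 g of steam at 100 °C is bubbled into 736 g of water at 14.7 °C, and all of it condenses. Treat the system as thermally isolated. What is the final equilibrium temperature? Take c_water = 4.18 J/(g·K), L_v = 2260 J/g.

T_f ≈ 49.0 °C

Heat gained plus heat lost sum to zero:
condense steam: −42.7×2260 = −96502; condensate cools 100→T: 42.7×4.18×(T − 100) = 178.49(T − 100); original water: 3076.5(T − 14.7)
3255 T = 96502 + 17849 + 45224 = 159575
T ≈ 49.03 °C, under the boiling point, so the assumption holds.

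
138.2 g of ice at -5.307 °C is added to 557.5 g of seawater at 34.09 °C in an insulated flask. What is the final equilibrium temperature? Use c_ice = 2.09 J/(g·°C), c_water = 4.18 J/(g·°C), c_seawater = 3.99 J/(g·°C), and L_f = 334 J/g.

T_f ≈ 10.0 °C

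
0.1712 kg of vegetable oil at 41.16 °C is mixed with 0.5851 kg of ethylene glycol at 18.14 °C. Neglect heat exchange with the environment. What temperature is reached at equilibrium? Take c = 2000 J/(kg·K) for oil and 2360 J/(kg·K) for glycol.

Let T be the final temperature. ΣQ_i = 0:
0.1712*2000*(T − 41.16) + 0.5851*2360*(T − 18.14) = 0
342.4(T − 41.16) + 1380.8(T − 18.14) = 0
1723.2 T = 39142
T = 39142/1723.2 ≈ 22.71 °C

T_f ≈ 22.7 °C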